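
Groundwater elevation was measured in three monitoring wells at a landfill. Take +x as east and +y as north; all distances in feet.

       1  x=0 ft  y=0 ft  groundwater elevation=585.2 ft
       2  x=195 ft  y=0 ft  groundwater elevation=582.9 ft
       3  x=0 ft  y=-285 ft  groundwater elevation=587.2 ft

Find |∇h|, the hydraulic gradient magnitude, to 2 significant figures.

0.014

∂h/∂x = (582.9 − 585.2) / (195 − 0) = -0.01179
∂h/∂y = (587.2 − 585.2) / (-285 − 0) = -0.007018
|∇h| = √(-0.01179² + -0.007018²) = 0.01372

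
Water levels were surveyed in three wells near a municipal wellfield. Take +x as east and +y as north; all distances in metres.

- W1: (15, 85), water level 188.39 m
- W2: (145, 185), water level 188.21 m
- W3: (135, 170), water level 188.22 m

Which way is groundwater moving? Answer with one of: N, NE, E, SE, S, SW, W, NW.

E

Differences from W1: to W2 (Δx, Δy, Δh) = (130, 100, -0.18); to W3 = (120, 85, -0.17).
Solve a·Δx + b·Δy = Δh: det = 130·85 − 120·100 = -950.
∂h/∂x = [(-0.18)·85 − (-0.17)·100] / -950 = -0.001789
∂h/∂y = [130·(-0.17) − 120·(-0.18)] / -950 = +0.0005263
Flow = −∇h = (+0.001789 east, -0.0005263 north), which points east.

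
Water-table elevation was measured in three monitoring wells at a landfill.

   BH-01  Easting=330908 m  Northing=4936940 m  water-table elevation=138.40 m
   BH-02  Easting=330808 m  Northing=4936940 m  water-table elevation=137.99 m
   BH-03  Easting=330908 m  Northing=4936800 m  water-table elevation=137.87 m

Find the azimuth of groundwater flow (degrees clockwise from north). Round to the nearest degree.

∂h/∂x = (137.99 − 138.40) / (330808 − 330908) = +0.004100
∂h/∂y = (137.87 − 138.40) / (4936800 − 4936940) = +0.003786
Flow direction (−∇h) has components (-0.004100 E, -0.003786 N).
Azimuth = atan2(E, N) = atan2(-0.004100, -0.003786) = 227.3° ≈ 227°.

227°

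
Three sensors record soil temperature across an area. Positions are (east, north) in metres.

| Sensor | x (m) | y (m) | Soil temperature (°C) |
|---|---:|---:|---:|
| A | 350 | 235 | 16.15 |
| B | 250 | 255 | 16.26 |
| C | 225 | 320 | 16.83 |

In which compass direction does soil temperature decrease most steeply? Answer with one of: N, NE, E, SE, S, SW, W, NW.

S

With T = a·x + b·y + c and A as origin, the differences give:
  (-100)·a + 20·b = +0.11
  (-125)·a + 85·b = +0.68
Eliminate b (×85 and ×20, subtract): -6000·a = -4.250 → a = ∂T/∂x = +0.0007083
Back-substitute: b = ∂T/∂y = +0.009042.
Steepest decrease is along −∇f = (-0.0007083 E, -0.009042 N) → south.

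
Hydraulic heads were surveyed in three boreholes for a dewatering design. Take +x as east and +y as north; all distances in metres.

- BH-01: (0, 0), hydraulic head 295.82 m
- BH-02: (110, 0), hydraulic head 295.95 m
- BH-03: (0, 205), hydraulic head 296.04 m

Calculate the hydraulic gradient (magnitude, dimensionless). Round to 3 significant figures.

0.00160

∂h/∂x = (295.95 − 295.82) / (110 − 0) = +0.001182
∂h/∂y = (296.04 − 295.82) / (205 − 0) = +0.001073
|∇h| = √(0.001182² + 0.001073²) = 0.001596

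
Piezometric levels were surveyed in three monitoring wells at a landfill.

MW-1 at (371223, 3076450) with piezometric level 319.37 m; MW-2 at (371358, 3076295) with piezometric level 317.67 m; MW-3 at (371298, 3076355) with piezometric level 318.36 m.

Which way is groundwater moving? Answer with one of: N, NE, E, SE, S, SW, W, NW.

Taking MW-1 as reference: MW-2−MW-1 = (135, -155, -1.70); MW-3−MW-1 = (75, -95, -1.01).
Determinant of the coordinate differences = 135·(-95) − 75·(-155) = -1200.
∂h/∂x = [(-1.70)·(-95) − (-1.01)·(-155)] / -1200 = -0.004125
∂h/∂y = [135·(-1.01) − 75·(-1.70)] / -1200 = +0.007375
Flow = −∇h = (+0.004125 east, -0.007375 north), which points southeast.

SE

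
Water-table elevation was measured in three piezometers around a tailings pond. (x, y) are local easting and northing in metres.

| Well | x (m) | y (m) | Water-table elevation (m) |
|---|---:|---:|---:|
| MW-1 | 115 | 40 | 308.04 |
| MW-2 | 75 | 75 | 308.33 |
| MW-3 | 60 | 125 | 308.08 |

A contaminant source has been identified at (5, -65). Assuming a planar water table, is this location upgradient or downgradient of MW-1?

upgradient

Taking MW-1 as reference: MW-2−MW-1 = (-40, 35, +0.29); MW-3−MW-1 = (-55, 85, +0.04).
Determinant of the coordinate differences = (-40)·85 − (-55)·35 = -1475.
∂h/∂x = [(+0.29)·85 − (+0.04)·35] / -1475 = -0.01576
∂h/∂y = [(-40)·(+0.04) − (-55)·(+0.29)] / -1475 = -0.009729
Head at (5, -65) = 308.04 + (-0.01576)·(-110) + (-0.009729)·(-105) = 310.80 m.
That is higher than the 308.04 m at MW-1, so the point is upgradient.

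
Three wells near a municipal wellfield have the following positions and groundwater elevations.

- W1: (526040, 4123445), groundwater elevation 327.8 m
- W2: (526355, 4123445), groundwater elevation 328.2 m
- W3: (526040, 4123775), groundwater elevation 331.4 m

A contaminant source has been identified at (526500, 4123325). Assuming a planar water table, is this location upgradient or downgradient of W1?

downgradient

∂h/∂x = (328.2 − 327.8) / (526355 − 526040) = +0.001270
∂h/∂y = (331.4 − 327.8) / (4123775 − 4123445) = +0.01091
Head at (526500, 4123325) = 327.8 + (+0.001270)·(460) + (+0.01091)·(-120) = 327.08 m.
That is lower than the 327.8 m at W1, so the point is downgradient.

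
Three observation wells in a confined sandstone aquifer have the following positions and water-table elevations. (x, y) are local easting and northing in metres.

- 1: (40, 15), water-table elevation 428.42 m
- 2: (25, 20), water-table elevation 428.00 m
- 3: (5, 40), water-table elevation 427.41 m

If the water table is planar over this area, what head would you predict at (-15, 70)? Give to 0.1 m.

Differences from 1: to 2 (Δx, Δy, Δh) = (-15, 5, -0.42); to 3 = (-35, 25, -1.01).
Solve a·Δx + b·Δy = Δh: det = (-15)·25 − (-35)·5 = -200.
∂h/∂x = [(-0.42)·25 − (-1.01)·5] / -200 = +0.02725
∂h/∂y = [(-15)·(-1.01) − (-35)·(-0.42)] / -200 = -0.002250
h(-15, 70) = 428.42 + (+0.02725)·(-55) + (-0.002250)·(55) = 428.42 -1.499 -0.124 = 426.798 m.

426.8 m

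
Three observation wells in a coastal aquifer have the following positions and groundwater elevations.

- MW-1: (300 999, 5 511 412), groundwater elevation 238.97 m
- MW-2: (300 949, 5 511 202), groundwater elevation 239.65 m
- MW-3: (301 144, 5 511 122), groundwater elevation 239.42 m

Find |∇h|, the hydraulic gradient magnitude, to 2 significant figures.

Differences from MW-1: to MW-2 (Δx, Δy, Δh) = (-50, -210, +0.68); to MW-3 = (145, -290, +0.45).
Solve a·Δx + b·Δy = Δh: det = (-50)·(-290) − 145·(-210) = 44950.
∂h/∂x = [(+0.68)·(-290) − (+0.45)·(-210)] / 44950 = -0.002285
∂h/∂y = [(-50)·(+0.45) − 145·(+0.68)] / 44950 = -0.002694
|∇h| = √(-0.002285² + -0.002694²) = 0.003533

0.0035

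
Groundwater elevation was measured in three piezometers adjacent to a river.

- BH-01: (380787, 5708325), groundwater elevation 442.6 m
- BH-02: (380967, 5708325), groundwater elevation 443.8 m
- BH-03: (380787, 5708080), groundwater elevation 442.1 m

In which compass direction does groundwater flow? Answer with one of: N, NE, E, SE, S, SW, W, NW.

∂h/∂x = (443.8 − 442.6) / (380967 − 380787) = +0.006667
∂h/∂y = (442.1 − 442.6) / (5708080 − 5708325) = +0.002041
Flow = −∇h = (-0.006667 east, -0.002041 north), which points west.

W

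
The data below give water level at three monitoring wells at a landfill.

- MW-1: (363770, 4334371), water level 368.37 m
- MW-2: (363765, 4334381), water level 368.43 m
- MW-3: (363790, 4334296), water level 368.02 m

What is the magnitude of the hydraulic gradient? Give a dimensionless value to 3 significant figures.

Taking MW-1 as reference: MW-2−MW-1 = (-5, 10, +0.06); MW-3−MW-1 = (20, -75, -0.35).
Solve a·Δx + b·Δy = Δh: det = (-5)·(-75) − 20·10 = 175.
∂h/∂x = [(+0.06)·(-75) − (-0.35)·10] / 175 = -0.005714
∂h/∂y = [(-5)·(-0.35) − 20·(+0.06)] / 175 = +0.003143
|∇h| = √(-0.005714² + 0.003143²) = 0.006521

0.00652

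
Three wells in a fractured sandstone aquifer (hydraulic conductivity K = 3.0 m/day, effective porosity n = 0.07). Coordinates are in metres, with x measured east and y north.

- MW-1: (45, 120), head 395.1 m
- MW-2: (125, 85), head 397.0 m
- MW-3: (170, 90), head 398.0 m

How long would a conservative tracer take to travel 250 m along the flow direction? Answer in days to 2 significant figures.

With h = a·x + b·y + c and MW-1 as origin, the differences give:
  80·a + (-35)·b = +1.9
  125·a + (-30)·b = +2.9
Eliminate b (×(-30) and ×(-35), subtract): 1975·a = 44.50 → a = ∂h/∂x = +0.02253
Back-substitute: b = ∂h/∂y = -0.002785.
|∇h| = √(0.02253² + -0.002785²) = 0.0227
Seepage velocity v = K·i/n = 3.0 × 0.0227 / 0.07 = 0.9729 m/day.
t = 250 / 0.9729 = 257 days.

260 days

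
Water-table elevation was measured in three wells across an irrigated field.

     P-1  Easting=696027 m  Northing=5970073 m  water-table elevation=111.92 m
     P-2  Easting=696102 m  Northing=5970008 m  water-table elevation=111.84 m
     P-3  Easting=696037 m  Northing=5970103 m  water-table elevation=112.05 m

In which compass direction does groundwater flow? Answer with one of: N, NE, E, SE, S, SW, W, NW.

Taking P-1 as reference: P-2−P-1 = (75, -65, -0.08); P-3−P-1 = (10, 30, +0.13).
Determinant of the coordinate differences = 75·30 − 10·(-65) = 2900.
∂h/∂x = [(-0.08)·30 − (+0.13)·(-65)] / 2900 = +0.002086
∂h/∂y = [75·(+0.13) − 10·(-0.08)] / 2900 = +0.003638
Flow = −∇h = (-0.002086 east, -0.003638 north), which points southwest.

SW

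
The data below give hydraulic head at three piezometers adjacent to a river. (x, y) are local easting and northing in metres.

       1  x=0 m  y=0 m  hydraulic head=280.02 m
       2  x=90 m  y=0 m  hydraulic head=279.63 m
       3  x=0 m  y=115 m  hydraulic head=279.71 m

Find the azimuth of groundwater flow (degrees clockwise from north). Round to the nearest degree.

058°

∂h/∂x = (279.63 − 280.02) / (90 − 0) = -0.004333
∂h/∂y = (279.71 − 280.02) / (115 − 0) = -0.002696
Flow direction (−∇h) has components (+0.004333 E, +0.002696 N).
Azimuth = atan2(E, N) = atan2(+0.004333, +0.002696) = 58.1° ≈ 058°.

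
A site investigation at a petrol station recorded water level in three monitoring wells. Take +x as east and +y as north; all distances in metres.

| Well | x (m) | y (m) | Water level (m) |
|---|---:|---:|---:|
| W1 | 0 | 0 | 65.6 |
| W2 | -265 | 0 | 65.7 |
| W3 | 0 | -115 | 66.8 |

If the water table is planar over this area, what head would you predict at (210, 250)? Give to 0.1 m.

62.9 m

∂h/∂x = (65.7 − 65.6) / (-265 − 0) = -0.0003774
∂h/∂y = (66.8 − 65.6) / (-115 − 0) = -0.01043
h(210, 250) = 65.6 + (-0.0003774)·(210) + (-0.01043)·(250) = 65.6 -0.079 -2.609 = 62.912 m.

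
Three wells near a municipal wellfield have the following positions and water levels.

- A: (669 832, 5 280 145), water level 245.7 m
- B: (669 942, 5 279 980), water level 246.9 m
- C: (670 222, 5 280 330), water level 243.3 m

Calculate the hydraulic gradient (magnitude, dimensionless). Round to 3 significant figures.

0.00888

Taking A as reference: B−A = (110, -165, +1.2); C−A = (390, 185, -2.4).
Determinant of the coordinate differences = 110·185 − 390·(-165) = 84700.
∂h/∂x = [(+1.2)·185 − (-2.4)·(-165)] / 84700 = -0.002054
∂h/∂y = [110·(-2.4) − 390·(+1.2)] / 84700 = -0.008642
|∇h| = √(-0.002054² + -0.008642²) = 0.008883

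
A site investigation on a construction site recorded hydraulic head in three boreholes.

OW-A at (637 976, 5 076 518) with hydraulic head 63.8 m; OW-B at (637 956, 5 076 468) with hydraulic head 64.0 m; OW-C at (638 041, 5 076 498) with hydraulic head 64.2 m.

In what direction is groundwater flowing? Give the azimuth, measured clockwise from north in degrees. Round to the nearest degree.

With h = a·x + b·y + c and OW-A as origin, the differences give:
  (-20)·a + (-50)·b = +0.2
  65·a + (-20)·b = +0.4
Eliminate b (×(-20) and ×(-50), subtract): 3650·a = 16.00 → a = ∂h/∂x = +0.004384
Back-substitute: b = ∂h/∂y = -0.005753.
Flow direction (−∇h) has components (-0.004384 E, +0.005753 N).
Azimuth = atan2(E, N) = atan2(-0.004384, +0.005753) = 322.7° ≈ 323°.

323°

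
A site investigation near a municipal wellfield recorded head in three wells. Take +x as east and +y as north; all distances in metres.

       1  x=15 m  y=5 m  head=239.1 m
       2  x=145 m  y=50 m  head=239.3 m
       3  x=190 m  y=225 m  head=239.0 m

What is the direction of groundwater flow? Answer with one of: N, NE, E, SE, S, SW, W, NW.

Taking 1 as reference: 2−1 = (130, 45, +0.2); 3−1 = (175, 220, -0.1).
Determinant of the coordinate differences = 130·220 − 175·45 = 20725.
∂h/∂x = [(+0.2)·220 − (-0.1)·45] / 20725 = +0.002340
∂h/∂y = [130·(-0.1) − 175·(+0.2)] / 20725 = -0.002316
Flow = −∇h = (-0.002340 east, +0.002316 north), which points northwest.

NW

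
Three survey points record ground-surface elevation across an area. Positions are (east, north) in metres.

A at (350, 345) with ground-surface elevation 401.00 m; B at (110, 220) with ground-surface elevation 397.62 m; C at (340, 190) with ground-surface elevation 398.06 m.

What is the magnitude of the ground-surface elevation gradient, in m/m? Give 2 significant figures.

0.019 m/m

With z = a·x + b·y + c and A as origin, the differences give:
  (-240)·a + (-125)·b = -3.38
  (-10)·a + (-155)·b = -2.94
Eliminate b (×(-155) and ×(-125), subtract): 35950·a = 156.400 → a = ∂z/∂x = +0.004350
Back-substitute: b = ∂z/∂y = +0.01869.
|∇f| = √(0.004350² + 0.01869²) = 0.01919 m/m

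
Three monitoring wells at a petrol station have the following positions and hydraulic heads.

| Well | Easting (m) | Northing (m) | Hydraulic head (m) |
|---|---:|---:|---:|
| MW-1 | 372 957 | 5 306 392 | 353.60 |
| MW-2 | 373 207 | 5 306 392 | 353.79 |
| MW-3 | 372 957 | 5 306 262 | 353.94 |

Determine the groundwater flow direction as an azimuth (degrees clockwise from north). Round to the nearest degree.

∂h/∂x = (353.79 − 353.60) / (373207 − 372957) = +0.0007600
∂h/∂y = (353.94 − 353.60) / (5306262 − 5306392) = -0.002615
Flow direction (−∇h) has components (-0.0007600 E, +0.002615 N).
Azimuth = atan2(E, N) = atan2(-0.0007600, +0.002615) = 343.8° ≈ 344°.

344°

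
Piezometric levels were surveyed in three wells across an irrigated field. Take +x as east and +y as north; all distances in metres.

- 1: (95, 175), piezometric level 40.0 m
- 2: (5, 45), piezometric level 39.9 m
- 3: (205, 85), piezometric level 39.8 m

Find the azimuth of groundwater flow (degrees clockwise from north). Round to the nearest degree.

150°

Differences from 1: to 2 (Δx, Δy, Δh) = (-90, -130, -0.1); to 3 = (110, -90, -0.2).
Solve a·Δx + b·Δy = Δh: det = (-90)·(-90) − 110·(-130) = 22400.
∂h/∂x = [(-0.1)·(-90) − (-0.2)·(-130)] / 22400 = -0.0007589
∂h/∂y = [(-90)·(-0.2) − 110·(-0.1)] / 22400 = +0.001295
Flow direction (−∇h) has components (+0.0007589 E, -0.001295 N).
Azimuth = atan2(E, N) = atan2(+0.0007589, -0.001295) = 149.6° ≈ 150°.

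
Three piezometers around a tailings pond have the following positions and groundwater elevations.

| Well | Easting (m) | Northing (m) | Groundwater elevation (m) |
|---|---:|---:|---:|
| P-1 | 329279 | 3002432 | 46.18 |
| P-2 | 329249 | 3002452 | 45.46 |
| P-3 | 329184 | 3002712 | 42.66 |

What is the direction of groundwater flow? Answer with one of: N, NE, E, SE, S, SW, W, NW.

Taking P-1 as reference: P-2−P-1 = (-30, 20, -0.72); P-3−P-1 = (-95, 280, -3.52).
Solve a·Δx + b·Δy = Δh: det = (-30)·280 − (-95)·20 = -6500.
∂h/∂x = [(-0.72)·280 − (-3.52)·20] / -6500 = +0.02018
∂h/∂y = [(-30)·(-3.52) − (-95)·(-0.72)] / -6500 = -0.005723
Flow = −∇h = (-0.02018 east, +0.005723 north), which points west.

W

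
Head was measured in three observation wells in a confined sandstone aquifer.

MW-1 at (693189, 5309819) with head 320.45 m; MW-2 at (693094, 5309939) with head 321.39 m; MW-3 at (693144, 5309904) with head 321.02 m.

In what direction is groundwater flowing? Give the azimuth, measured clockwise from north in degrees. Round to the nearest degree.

Taking MW-1 as reference: MW-2−MW-1 = (-95, 120, +0.94); MW-3−MW-1 = (-45, 85, +0.57).
Solve a·Δx + b·Δy = Δh: det = (-95)·85 − (-45)·120 = -2675.
∂h/∂x = [(+0.94)·85 − (+0.57)·120] / -2675 = -0.004299
∂h/∂y = [(-95)·(+0.57) − (-45)·(+0.94)] / -2675 = +0.004430
Flow direction (−∇h) has components (+0.004299 E, -0.004430 N).
Azimuth = atan2(E, N) = atan2(+0.004299, -0.004430) = 135.9° ≈ 136°.

136°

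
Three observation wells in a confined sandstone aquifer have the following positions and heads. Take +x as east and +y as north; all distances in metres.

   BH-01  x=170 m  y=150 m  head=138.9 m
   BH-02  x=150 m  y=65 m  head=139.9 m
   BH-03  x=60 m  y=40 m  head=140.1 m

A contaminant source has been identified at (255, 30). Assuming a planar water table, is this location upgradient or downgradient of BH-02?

upgradient

Differences from BH-01: to BH-02 (Δx, Δy, Δh) = (-20, -85, +1.0); to BH-03 = (-110, -110, +1.2).
Determinant of the coordinate differences = (-20)·(-110) − (-110)·(-85) = -7150.
∂h/∂x = [(+1.0)·(-110) − (+1.2)·(-85)] / -7150 = +0.001119
∂h/∂y = [(-20)·(+1.2) − (-110)·(+1.0)] / -7150 = -0.01203
Head at (255, 30) = 138.9 + (+0.001119)·(85) + (-0.01203)·(-120) = 140.44 m.
That is higher than the 139.9 m at BH-02, so the point is upgradient.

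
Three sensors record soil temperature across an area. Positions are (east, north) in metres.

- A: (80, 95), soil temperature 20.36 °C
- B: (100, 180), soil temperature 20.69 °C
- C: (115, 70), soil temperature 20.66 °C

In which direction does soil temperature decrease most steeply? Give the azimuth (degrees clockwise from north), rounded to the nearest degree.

With T = a·x + b·y + c and A as origin, the differences give:
  20·a + 85·b = +0.33
  35·a + (-25)·b = +0.30
Eliminate b (×(-25) and ×85, subtract): -3475·a = -33.750 → a = ∂T/∂x = +0.009712
Back-substitute: b = ∂T/∂y = +0.001597.
Steepest decrease is along −∇f: components (-0.009712 E, -0.001597 N).
Azimuth = atan2(-0.009712, -0.001597) = 260.7° ≈ 261°.

261°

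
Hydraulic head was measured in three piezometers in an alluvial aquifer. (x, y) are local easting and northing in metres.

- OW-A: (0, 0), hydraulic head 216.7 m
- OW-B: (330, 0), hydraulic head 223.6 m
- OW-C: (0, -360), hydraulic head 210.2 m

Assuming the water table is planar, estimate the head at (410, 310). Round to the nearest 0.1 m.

∂h/∂x = (223.6 − 216.7) / (330 − 0) = +0.02091
∂h/∂y = (210.2 − 216.7) / (-360 − 0) = +0.01806
h(410, 310) = 216.7 + (+0.02091)·(410) + (+0.01806)·(310) = 216.7 +8.573 +5.597 = 230.870 m.

230.9 m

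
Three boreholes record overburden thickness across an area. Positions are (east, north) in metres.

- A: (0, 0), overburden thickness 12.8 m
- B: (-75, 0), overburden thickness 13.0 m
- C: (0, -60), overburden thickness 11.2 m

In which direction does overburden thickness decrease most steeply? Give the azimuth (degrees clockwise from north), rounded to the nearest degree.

∂d/∂x = (13.0 − 12.8) / (-75 − 0) = -0.002667
∂d/∂y = (11.2 − 12.8) / (-60 − 0) = +0.02667
Steepest decrease is along −∇f: components (+0.002667 E, -0.02667 N).
Azimuth = atan2(+0.002667, -0.02667) = 174.3° ≈ 174°.

174°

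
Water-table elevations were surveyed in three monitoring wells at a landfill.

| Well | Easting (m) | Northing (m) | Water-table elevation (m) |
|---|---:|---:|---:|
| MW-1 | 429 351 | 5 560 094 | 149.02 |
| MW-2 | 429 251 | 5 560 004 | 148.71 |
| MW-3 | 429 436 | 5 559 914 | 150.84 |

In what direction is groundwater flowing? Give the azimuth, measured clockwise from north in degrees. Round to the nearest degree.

305°

Taking MW-1 as reference: MW-2−MW-1 = (-100, -90, -0.31); MW-3−MW-1 = (85, -180, +1.82).
Solve a·Δx + b·Δy = Δh: det = (-100)·(-180) − 85·(-90) = 25650.
∂h/∂x = [(-0.31)·(-180) − (+1.82)·(-90)] / 25650 = +0.008561
∂h/∂y = [(-100)·(+1.82) − 85·(-0.31)] / 25650 = -0.006068
Flow direction (−∇h) has components (-0.008561 E, +0.006068 N).
Azimuth = atan2(E, N) = atan2(-0.008561, +0.006068) = 305.3° ≈ 305°.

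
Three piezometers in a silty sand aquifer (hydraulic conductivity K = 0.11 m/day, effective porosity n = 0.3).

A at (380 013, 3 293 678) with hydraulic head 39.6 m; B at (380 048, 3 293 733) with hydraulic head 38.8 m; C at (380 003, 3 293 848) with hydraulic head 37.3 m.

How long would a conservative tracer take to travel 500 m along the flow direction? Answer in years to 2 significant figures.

Differences from A: to B (Δx, Δy, Δh) = (35, 55, -0.8); to C = (-10, 170, -2.3).
Solve a·Δx + b·Δy = Δh: det = 35·170 − (-10)·55 = 6500.
∂h/∂x = [(-0.8)·170 − (-2.3)·55] / 6500 = -0.001462
∂h/∂y = [35·(-2.3) − (-10)·(-0.8)] / 6500 = -0.01362
|∇h| = √(-0.001462² + -0.01362²) = 0.0137
Seepage velocity v = K·i/n = 0.11 × 0.0137 / 0.3 = 0.005023 m/day.
t = 500 / 0.005023 = 9.954e+04 days = 273 years.

270 years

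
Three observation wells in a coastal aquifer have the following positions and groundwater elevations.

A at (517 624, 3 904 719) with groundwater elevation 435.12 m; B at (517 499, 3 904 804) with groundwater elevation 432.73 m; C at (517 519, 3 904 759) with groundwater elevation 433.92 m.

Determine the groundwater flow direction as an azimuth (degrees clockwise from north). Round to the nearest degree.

356°

Taking A as reference: B−A = (-125, 85, -2.39); C−A = (-105, 40, -1.20).
Solve a·Δx + b·Δy = Δh: det = (-125)·40 − (-105)·85 = 3925.
∂h/∂x = [(-2.39)·40 − (-1.20)·85] / 3925 = +0.001631
∂h/∂y = [(-125)·(-1.20) − (-105)·(-2.39)] / 3925 = -0.02572
Flow direction (−∇h) has components (-0.001631 E, +0.02572 N).
Azimuth = atan2(E, N) = atan2(-0.001631, +0.02572) = 356.4° ≈ 356°.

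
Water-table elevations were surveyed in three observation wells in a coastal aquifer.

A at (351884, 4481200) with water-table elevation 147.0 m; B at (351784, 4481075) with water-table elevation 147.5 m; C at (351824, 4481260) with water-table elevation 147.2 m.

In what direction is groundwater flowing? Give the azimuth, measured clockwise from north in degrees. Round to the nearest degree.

080°

With h = a·x + b·y + c and A as origin, the differences give:
  (-100)·a + (-125)·b = +0.5
  (-60)·a + 60·b = +0.2
Eliminate b (×60 and ×(-125), subtract): -13500·a = 55.00 → a = ∂h/∂x = -0.004074
Back-substitute: b = ∂h/∂y = -0.0007407.
Flow direction (−∇h) has components (+0.004074 E, +0.0007407 N).
Azimuth = atan2(E, N) = atan2(+0.004074, +0.0007407) = 79.7° ≈ 080°.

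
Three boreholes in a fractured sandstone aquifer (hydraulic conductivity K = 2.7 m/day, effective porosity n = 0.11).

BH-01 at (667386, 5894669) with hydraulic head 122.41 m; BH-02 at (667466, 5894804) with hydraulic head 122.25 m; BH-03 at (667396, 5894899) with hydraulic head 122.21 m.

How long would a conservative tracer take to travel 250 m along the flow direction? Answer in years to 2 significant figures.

27 years

With h = a·x + b·y + c and BH-01 as origin, the differences give:
  80·a + 135·b = -0.16
  10·a + 230·b = -0.20
Eliminate b (×230 and ×135, subtract): 17050·a = -9.800 → a = ∂h/∂x = -0.0005748
Back-substitute: b = ∂h/∂y = -0.0008446.
|∇h| = √(-0.0005748² + -0.0008446²) = 0.001022
Seepage velocity v = K·i/n = 2.7 × 0.001022 / 0.11 = 0.02509 m/day.
t = 250 / 0.02509 = 9964 days = 27.3 years.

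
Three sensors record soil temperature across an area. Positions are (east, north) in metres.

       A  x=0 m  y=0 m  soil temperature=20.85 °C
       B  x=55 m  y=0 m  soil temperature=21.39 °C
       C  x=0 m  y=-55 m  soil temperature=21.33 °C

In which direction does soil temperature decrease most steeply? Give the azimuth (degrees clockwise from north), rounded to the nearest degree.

∂T/∂x = (21.39 − 20.85) / (55 − 0) = +0.009818
∂T/∂y = (21.33 − 20.85) / (-55 − 0) = -0.008727
Steepest decrease is along −∇f: components (-0.009818 E, +0.008727 N).
Azimuth = atan2(-0.009818, +0.008727) = 311.6° ≈ 312°.

312°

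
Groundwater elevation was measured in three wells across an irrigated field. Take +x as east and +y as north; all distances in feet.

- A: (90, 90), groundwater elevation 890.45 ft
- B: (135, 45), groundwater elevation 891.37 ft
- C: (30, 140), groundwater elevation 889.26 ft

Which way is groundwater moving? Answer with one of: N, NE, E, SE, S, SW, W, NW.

Taking A as reference: B−A = (45, -45, +0.92); C−A = (-60, 50, -1.19).
Solve a·Δx + b·Δy = Δh: det = 45·50 − (-60)·(-45) = -450.
∂h/∂x = [(+0.92)·50 − (-1.19)·(-45)] / -450 = +0.01678
∂h/∂y = [45·(-1.19) − (-60)·(+0.92)] / -450 = -0.003667
Flow = −∇h = (-0.01678 east, +0.003667 north), which points west.

W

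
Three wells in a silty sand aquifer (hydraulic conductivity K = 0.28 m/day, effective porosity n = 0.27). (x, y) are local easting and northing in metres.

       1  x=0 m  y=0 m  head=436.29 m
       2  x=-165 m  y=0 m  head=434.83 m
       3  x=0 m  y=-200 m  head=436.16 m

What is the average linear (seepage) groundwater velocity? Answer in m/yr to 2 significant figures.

∂h/∂x = (434.83 − 436.29) / (-165 − 0) = +0.008848
∂h/∂y = (436.16 − 436.29) / (-200 − 0) = +0.0006500
|∇h| = √(0.008848² + 0.0006500²) = 0.008872
Seepage velocity v = K·i/n = 0.28 × 0.008872 / 0.27 = 0.009201 m/day = 3.361 m/yr.

3.4 m/yr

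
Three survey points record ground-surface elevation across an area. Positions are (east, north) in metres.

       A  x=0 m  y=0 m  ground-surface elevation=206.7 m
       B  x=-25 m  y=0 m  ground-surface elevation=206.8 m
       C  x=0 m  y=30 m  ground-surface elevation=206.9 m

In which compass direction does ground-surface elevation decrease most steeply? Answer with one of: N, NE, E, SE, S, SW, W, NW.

SE

∂z/∂x = (206.8 − 206.7) / (-25 − 0) = -0.004000
∂z/∂y = (206.9 − 206.7) / (30 − 0) = +0.006667
Steepest decrease is along −∇f = (+0.004000 E, -0.006667 N) → southeast.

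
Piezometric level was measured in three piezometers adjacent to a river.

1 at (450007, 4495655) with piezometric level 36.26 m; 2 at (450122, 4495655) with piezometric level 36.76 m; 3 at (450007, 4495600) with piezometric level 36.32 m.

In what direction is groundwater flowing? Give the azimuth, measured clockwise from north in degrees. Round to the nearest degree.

284°

∂h/∂x = (36.76 − 36.26) / (450122 − 450007) = +0.004348
∂h/∂y = (36.32 − 36.26) / (4495600 − 4495655) = -0.001091
Flow direction (−∇h) has components (-0.004348 E, +0.001091 N).
Azimuth = atan2(E, N) = atan2(-0.004348, +0.001091) = 284.1° ≈ 284°.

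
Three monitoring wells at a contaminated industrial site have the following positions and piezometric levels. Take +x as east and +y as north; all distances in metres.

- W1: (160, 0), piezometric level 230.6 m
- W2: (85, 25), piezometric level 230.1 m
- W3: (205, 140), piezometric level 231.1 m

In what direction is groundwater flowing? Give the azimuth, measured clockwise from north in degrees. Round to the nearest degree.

260°

Taking W1 as reference: W2−W1 = (-75, 25, -0.5); W3−W1 = (45, 140, +0.5).
Determinant of the coordinate differences = (-75)·140 − 45·25 = -11625.
∂h/∂x = [(-0.5)·140 − (+0.5)·25] / -11625 = +0.007097
∂h/∂y = [(-75)·(+0.5) − 45·(-0.5)] / -11625 = +0.001290
Flow direction (−∇h) has components (-0.007097 E, -0.001290 N).
Azimuth = atan2(E, N) = atan2(-0.007097, -0.001290) = 259.7° ≈ 260°.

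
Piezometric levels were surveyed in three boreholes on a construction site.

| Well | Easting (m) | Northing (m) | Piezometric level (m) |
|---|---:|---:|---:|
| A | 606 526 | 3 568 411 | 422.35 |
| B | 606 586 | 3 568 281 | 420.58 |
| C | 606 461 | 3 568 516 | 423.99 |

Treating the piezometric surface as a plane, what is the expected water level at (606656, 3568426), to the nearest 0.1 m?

420.8 m

Taking A as reference: B−A = (60, -130, -1.77); C−A = (-65, 105, +1.64).
Determinant of the coordinate differences = 60·105 − (-65)·(-130) = -2150.
∂h/∂x = [(-1.77)·105 − (+1.64)·(-130)] / -2150 = -0.01272
∂h/∂y = [60·(+1.64) − (-65)·(-1.77)] / -2150 = +0.007744
h(606656, 3568426) = 422.35 + (-0.01272)·(130) + (+0.007744)·(15) = 422.35 -1.654 +0.116 = 420.812 m.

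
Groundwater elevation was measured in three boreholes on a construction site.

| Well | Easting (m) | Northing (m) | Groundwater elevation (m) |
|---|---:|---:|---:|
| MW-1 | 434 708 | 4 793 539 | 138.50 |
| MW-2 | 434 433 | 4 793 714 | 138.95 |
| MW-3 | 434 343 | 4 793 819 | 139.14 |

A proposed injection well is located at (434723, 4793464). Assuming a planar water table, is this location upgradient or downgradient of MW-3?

downgradient

Taking MW-1 as reference: MW-2−MW-1 = (-275, 175, +0.45); MW-3−MW-1 = (-365, 280, +0.64).
Solve a·Δx + b·Δy = Δh: det = (-275)·280 − (-365)·175 = -13125.
∂h/∂x = [(+0.45)·280 − (+0.64)·175] / -13125 = -0.001067
∂h/∂y = [(-275)·(+0.64) − (-365)·(+0.45)] / -13125 = +0.0008952
Head at (434723, 4793464) = 138.50 + (-0.001067)·(15) + (+0.0008952)·(-75) = 138.42 m.
That is lower than the 139.14 m at MW-3, so the point is downgradient.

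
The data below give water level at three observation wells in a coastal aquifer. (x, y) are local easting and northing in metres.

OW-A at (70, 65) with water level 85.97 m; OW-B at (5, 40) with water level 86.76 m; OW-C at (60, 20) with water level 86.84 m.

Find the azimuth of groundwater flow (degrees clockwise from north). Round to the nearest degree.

016°

Taking OW-A as reference: OW-B−OW-A = (-65, -25, +0.79); OW-C−OW-A = (-10, -45, +0.87).
Determinant of the coordinate differences = (-65)·(-45) − (-10)·(-25) = 2675.
∂h/∂x = [(+0.79)·(-45) − (+0.87)·(-25)] / 2675 = -0.005159
∂h/∂y = [(-65)·(+0.87) − (-10)·(+0.79)] / 2675 = -0.01819
Flow direction (−∇h) has components (+0.005159 E, +0.01819 N).
Azimuth = atan2(E, N) = atan2(+0.005159, +0.01819) = 15.8° ≈ 016°.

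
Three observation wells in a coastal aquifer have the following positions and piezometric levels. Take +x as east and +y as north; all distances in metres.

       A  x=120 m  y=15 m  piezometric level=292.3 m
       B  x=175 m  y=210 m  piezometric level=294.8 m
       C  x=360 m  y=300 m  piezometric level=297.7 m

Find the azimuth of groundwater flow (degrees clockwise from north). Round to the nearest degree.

Taking A as reference: B−A = (55, 195, +2.5); C−A = (240, 285, +5.4).
Determinant of the coordinate differences = 55·285 − 240·195 = -31125.
∂h/∂x = [(+2.5)·285 − (+5.4)·195] / -31125 = +0.01094
∂h/∂y = [55·(+5.4) − 240·(+2.5)] / -31125 = +0.009735
Flow direction (−∇h) has components (-0.01094 E, -0.009735 N).
Azimuth = atan2(E, N) = atan2(-0.01094, -0.009735) = 228.3° ≈ 228°.

228°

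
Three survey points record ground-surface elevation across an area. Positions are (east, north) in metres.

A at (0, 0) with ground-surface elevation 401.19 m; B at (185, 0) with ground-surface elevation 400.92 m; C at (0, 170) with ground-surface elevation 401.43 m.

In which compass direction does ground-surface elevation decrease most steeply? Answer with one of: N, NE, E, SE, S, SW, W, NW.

∂z/∂x = (400.92 − 401.19) / (185 − 0) = -0.001459
∂z/∂y = (401.43 − 401.19) / (170 − 0) = +0.001412
Steepest decrease is along −∇f = (+0.001459 E, -0.001412 N) → southeast.

SE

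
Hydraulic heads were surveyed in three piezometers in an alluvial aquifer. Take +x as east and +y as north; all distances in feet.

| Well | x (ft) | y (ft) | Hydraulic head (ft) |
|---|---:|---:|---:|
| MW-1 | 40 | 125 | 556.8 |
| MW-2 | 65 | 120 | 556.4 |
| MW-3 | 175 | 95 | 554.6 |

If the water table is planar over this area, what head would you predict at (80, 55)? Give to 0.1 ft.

Taking MW-1 as reference: MW-2−MW-1 = (25, -5, -0.4); MW-3−MW-1 = (135, -30, -2.2).
Solve a·Δx + b·Δy = Δh: det = 25·(-30) − 135·(-5) = -75.
∂h/∂x = [(-0.4)·(-30) − (-2.2)·(-5)] / -75 = -0.01333
∂h/∂y = [25·(-2.2) − 135·(-0.4)] / -75 = +0.01333
h(80, 55) = 556.8 + (-0.01333)·(40) + (+0.01333)·(-70) = 556.8 -0.533 -0.933 = 555.333 ft.

555.3 ft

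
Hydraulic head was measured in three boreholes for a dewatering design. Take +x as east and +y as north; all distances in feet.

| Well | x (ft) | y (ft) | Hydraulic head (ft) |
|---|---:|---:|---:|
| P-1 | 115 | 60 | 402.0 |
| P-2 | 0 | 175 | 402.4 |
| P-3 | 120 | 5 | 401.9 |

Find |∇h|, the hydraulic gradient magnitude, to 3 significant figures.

0.00246

Taking P-1 as reference: P-2−P-1 = (-115, 115, +0.4); P-3−P-1 = (5, -55, -0.1).
Solve a·Δx + b·Δy = Δh: det = (-115)·(-55) − 5·115 = 5750.
∂h/∂x = [(+0.4)·(-55) − (-0.1)·115] / 5750 = -0.001826
∂h/∂y = [(-115)·(-0.1) − 5·(+0.4)] / 5750 = +0.001652
|∇h| = √(-0.001826² + 0.001652²) = 0.002462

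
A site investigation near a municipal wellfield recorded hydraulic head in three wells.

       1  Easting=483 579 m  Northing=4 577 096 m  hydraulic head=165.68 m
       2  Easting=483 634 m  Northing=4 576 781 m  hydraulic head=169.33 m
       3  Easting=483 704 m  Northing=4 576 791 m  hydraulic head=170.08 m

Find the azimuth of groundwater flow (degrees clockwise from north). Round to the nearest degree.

308°

Three-point gradient (reference 1): Δ to 2 = (55, -315, +3.65), Δ to 3 = (125, -305, +4.40).
∂h/∂x = +0.01207, ∂h/∂y = -0.009480 (det = 22600).
Flow direction (−∇h) has components (-0.01207 E, +0.009480 N).
Azimuth = atan2(E, N) = atan2(-0.01207, +0.009480) = 308.2° ≈ 308°.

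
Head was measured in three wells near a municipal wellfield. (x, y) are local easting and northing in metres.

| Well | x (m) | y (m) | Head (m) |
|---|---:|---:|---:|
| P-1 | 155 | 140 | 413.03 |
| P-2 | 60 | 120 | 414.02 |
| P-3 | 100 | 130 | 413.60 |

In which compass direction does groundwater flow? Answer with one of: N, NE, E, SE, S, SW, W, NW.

E

Taking P-1 as reference: P-2−P-1 = (-95, -20, +0.99); P-3−P-1 = (-55, -10, +0.57).
Determinant of the coordinate differences = (-95)·(-10) − (-55)·(-20) = -150.
∂h/∂x = [(+0.99)·(-10) − (+0.57)·(-20)] / -150 = -0.01000
∂h/∂y = [(-95)·(+0.57) − (-55)·(+0.99)] / -150 = -0.002000
Flow = −∇h = (+0.01000 east, +0.002000 north), which points east.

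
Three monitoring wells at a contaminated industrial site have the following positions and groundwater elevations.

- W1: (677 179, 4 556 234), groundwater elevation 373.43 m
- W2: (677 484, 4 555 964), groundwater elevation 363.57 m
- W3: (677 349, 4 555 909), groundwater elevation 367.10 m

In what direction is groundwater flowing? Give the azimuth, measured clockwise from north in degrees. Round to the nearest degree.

With h = a·x + b·y + c and W1 as origin, the differences give:
  305·a + (-270)·b = -9.86
  170·a + (-325)·b = -6.33
Eliminate b (×(-325) and ×(-270), subtract): -53225·a = 1495.400 → a = ∂h/∂x = -0.02810
Back-substitute: b = ∂h/∂y = +0.004781.
Flow direction (−∇h) has components (+0.02810 E, -0.004781 N).
Azimuth = atan2(E, N) = atan2(+0.02810, -0.004781) = 99.7° ≈ 100°.

100°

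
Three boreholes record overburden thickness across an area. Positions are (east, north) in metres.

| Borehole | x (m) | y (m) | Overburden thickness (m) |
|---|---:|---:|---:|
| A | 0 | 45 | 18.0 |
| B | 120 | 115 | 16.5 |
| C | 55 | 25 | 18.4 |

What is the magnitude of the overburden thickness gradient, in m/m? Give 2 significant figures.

0.021 m/m

Three-point gradient (reference A): Δ to B = (120, 70, -1.5), Δ to C = (55, -20, +0.4).
∂d/∂x = -0.0003200, ∂d/∂y = -0.02088 (det = -6250).
|∇f| = √(-0.0003200² + -0.02088²) = 0.02088 m/m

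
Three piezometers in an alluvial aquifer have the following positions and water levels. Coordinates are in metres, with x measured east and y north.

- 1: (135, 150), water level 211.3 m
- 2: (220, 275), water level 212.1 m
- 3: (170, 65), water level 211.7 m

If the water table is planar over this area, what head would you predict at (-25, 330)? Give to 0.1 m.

209.6 m

Taking 1 as reference: 2−1 = (85, 125, +0.8); 3−1 = (35, -85, +0.4).
Solve a·Δx + b·Δy = Δh: det = 85·(-85) − 35·125 = -11600.
∂h/∂x = [(+0.8)·(-85) − (+0.4)·125] / -11600 = +0.01017
∂h/∂y = [85·(+0.4) − 35·(+0.8)] / -11600 = -0.0005172
h(-25, 330) = 211.3 + (+0.01017)·(-160) + (-0.0005172)·(180) = 211.3 -1.628 -0.093 = 209.579 m.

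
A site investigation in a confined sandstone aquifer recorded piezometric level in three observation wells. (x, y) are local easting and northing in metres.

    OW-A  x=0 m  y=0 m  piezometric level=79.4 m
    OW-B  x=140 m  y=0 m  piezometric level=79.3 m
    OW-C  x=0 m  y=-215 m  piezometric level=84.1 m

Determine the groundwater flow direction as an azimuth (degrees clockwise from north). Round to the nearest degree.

∂h/∂x = (79.3 − 79.4) / (140 − 0) = -0.0007143
∂h/∂y = (84.1 − 79.4) / (-215 − 0) = -0.02186
Flow direction (−∇h) has components (+0.0007143 E, +0.02186 N).
Azimuth = atan2(E, N) = atan2(+0.0007143, +0.02186) = 1.9° ≈ 002°.

002°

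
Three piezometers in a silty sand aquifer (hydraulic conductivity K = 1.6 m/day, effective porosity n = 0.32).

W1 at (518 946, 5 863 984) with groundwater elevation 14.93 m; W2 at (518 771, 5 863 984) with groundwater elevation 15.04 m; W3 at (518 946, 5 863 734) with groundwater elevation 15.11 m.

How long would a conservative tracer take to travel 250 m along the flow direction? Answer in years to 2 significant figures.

140 years

∂h/∂x = (15.04 − 14.93) / (518771 − 518946) = -0.0006286
∂h/∂y = (15.11 − 14.93) / (5863734 − 5863984) = -0.0007200
|∇h| = √(-0.0006286² + -0.0007200²) = 0.0009558
Seepage velocity v = K·i/n = 1.6 × 0.0009558 / 0.32 = 0.004779 m/day.
t = 250 / 0.004779 = 5.231e+04 days = 143 years.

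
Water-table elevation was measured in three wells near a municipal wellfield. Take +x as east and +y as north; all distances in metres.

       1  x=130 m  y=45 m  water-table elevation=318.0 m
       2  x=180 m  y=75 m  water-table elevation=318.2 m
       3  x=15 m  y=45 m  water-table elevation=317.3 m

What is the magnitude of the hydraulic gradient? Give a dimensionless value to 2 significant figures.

Three-point gradient (reference 1): Δ to 2 = (50, 30, +0.2), Δ to 3 = (-115, 0, -0.7).
∂h/∂x = +0.006087, ∂h/∂y = -0.003478 (det = 3450).
|∇h| = √(0.006087² + -0.003478²) = 0.007011

0.0070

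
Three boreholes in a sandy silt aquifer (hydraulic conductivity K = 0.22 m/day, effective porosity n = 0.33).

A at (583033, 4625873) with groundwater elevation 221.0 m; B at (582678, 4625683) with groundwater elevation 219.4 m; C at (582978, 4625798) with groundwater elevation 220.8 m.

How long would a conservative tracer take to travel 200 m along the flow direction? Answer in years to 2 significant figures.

160 years

Differences from A: to B (Δx, Δy, Δh) = (-355, -190, -1.6); to C = (-55, -75, -0.2).
Determinant of the coordinate differences = (-355)·(-75) − (-55)·(-190) = 16175.
∂h/∂x = [(-1.6)·(-75) − (-0.2)·(-190)] / 16175 = +0.005070
∂h/∂y = [(-355)·(-0.2) − (-55)·(-1.6)] / 16175 = -0.001051
|∇h| = √(0.005070² + -0.001051²) = 0.005178
Seepage velocity v = K·i/n = 0.22 × 0.005178 / 0.33 = 0.003452 m/day.
t = 200 / 0.003452 = 5.794e+04 days = 159 years.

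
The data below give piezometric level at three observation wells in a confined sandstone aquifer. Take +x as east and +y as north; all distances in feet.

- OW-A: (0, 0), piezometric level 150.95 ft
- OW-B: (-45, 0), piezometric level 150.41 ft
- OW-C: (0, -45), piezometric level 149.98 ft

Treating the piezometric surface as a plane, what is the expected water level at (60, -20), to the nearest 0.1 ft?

151.2 ft

∂h/∂x = (150.41 − 150.95) / (-45 − 0) = +0.01200
∂h/∂y = (149.98 − 150.95) / (-45 − 0) = +0.02156
h(60, -20) = 150.95 + (+0.01200)·(60) + (+0.02156)·(-20) = 150.95 +0.720 -0.431 = 151.239 ft.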